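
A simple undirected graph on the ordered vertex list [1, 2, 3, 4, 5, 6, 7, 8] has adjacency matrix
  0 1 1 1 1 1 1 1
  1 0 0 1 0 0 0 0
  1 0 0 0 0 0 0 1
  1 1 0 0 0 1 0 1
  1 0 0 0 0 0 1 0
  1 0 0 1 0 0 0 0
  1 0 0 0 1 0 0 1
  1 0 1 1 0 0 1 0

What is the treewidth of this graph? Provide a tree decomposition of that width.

Every bag has size at most 3, so the width is 3 − 1 = 2 and tw(G) ≤ 2. For the lower bound, the 3 vertices {1, 3, 8} are pairwise adjacent, and any tree decomposition puts a clique entirely inside one bag — forcing width ≥ 2. Therefore the treewidth is 2.

Treewidth 2.
One optimal decomposition is:
Bags: B1 = {1, 3, 8}  B2 = {1, 4, 8}  B3 = {1, 4, 6}  B4 = {1, 2, 4}  B5 = {1, 7, 8}  B6 = {1, 5, 7}
Tree: B1–B2, B2–B3, B2–B4, B1–B5, B5–B6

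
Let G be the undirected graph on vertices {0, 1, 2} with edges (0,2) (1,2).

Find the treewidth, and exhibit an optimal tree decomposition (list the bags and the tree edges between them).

Treewidth 1.
One optimal decomposition is:
Bags: B1 = {1, 2}  B2 = {0, 2}
Tree: B1–B2

Every bag has size at most 2, so the width is 2 − 1 = 1 and tw(G) ≤ 1. Since G has at least one edge (e.g. 1–2), it is not an edgeless graph, so tw(G) ≥ 1. Therefore the treewidth is 1.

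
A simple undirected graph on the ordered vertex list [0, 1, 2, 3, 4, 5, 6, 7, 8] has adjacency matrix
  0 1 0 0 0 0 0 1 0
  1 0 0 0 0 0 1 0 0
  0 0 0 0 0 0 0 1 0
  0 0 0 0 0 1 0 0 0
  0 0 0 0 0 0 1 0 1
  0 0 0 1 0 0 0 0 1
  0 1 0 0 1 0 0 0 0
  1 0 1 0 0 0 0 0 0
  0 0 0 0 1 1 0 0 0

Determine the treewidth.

1

A width-1 tree decomposition is:
Bags: B1 = {3, 5}  B2 = {5, 8}  B3 = {4, 8}  B4 = {4, 6}  B5 = {1, 6}  B6 = {0, 1}  B7 = {0, 7}  B8 = {2, 7}
Tree: B1–B2, B2–B3, B3–B4, B4–B5, B5–B6, B6–B7, B7–B8
The largest bag has 2 vertices, giving width 1; this decomposition certifies tw(G) ≤ 1. Any graph with an edge has treewidth ≥ 1, and G has the edge 3–5. Therefore the treewidth is 1.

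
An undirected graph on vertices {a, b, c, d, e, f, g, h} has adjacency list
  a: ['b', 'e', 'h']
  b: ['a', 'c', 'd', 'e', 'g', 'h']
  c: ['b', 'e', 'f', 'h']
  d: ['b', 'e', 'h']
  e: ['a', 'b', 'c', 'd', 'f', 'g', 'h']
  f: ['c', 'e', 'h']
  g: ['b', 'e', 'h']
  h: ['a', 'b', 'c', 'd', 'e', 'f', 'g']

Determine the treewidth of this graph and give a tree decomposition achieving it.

Each bag holds 4 vertices, so the decomposition has width 3, which upper-bounds the treewidth. On the other hand G contains the 4-clique {c, e, f, h}. A clique must lie in a single bag of any decomposition, so no decomposition can have width below 3. Combining the bounds, tw(G) = 3.

Treewidth 3.
One optimal decomposition is:
Bags: B1 = {a, b, e, h}  B2 = {b, c, e, h}  B3 = {b, d, e, h}  B4 = {c, e, f, h}  B5 = {b, e, g, h}
Tree: B1–B2, B2–B3, B2–B4, B3–B5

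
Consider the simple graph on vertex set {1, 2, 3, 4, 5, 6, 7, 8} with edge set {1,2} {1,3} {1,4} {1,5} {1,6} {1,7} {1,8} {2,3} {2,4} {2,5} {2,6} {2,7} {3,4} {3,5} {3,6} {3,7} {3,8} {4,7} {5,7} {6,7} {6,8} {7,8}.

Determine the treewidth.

4

A width-4 tree decomposition is:
Bags: B1 = {1, 2, 3, 5, 7}  B2 = {1, 2, 3, 6, 7}  B3 = {1, 2, 3, 4, 7}  B4 = {1, 3, 6, 7, 8}
Tree: B1–B2, B1–B3, B2–B4
Each bag holds 5 vertices, so the decomposition has width 4, which upper-bounds the treewidth. On the other hand G contains the 5-clique {1, 3, 6, 7, 8}. A clique must lie in a single bag of any decomposition, so no decomposition can have width below 4. Combining the bounds, tw(G) = 4.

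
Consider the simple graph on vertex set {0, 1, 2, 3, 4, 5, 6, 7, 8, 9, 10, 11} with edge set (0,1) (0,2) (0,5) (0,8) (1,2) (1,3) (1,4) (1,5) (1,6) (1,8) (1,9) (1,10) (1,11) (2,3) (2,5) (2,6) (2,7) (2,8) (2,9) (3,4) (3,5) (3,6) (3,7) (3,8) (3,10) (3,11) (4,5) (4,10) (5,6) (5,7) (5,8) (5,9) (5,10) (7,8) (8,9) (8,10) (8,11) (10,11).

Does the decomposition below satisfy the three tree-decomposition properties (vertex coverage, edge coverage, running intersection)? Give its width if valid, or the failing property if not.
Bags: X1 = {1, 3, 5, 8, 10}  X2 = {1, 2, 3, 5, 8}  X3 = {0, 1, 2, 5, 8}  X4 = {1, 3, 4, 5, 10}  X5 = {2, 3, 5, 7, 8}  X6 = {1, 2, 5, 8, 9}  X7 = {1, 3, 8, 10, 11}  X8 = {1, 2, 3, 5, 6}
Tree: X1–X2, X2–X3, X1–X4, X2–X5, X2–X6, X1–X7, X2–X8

Vertex coverage: the bags together contain {0, 1, 2, 3, 4, 5, 6, 7, 8, 9, 10, 11}, the full vertex set. Edge coverage: each edge of G has both endpoints in at least one bag. Running intersection: for every vertex, the bags containing it form a connected subtree. All three properties hold, so this is a valid tree decomposition of width max|bag| − 1 = 4, and hence tw(G) ≤ 4.

Yes; width 4.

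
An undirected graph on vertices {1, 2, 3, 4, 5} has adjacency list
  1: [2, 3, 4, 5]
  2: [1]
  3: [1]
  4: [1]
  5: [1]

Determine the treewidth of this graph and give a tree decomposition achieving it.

The largest bag has 2 vertices, giving width 1; this decomposition certifies tw(G) ≤ 1. Since G has at least one edge (e.g. 5–1), it is not an edgeless graph, so tw(G) ≥ 1. Combining the bounds, tw(G) = 1.

Treewidth 1.
One optimal decomposition is:
Bags: B1 = {1, 5}  B2 = {1, 4}  B3 = {1, 2}  B4 = {1, 3}
Tree: B1–B2, B2–B3, B3–B4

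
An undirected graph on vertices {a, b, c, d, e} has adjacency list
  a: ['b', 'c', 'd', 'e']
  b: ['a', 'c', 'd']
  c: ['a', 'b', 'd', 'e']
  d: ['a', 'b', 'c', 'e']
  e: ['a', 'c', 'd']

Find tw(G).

3

A width-3 tree decomposition is:
Bags: B1 = {a, c, d, e}  B2 = {a, b, c, d}
Tree: B1–B2
The largest bag has 4 vertices, giving width 3; this decomposition certifies tw(G) ≤ 3. Conversely, {a, c, d, e} is a clique of size 4, and the vertices of any clique must share a bag in every tree decomposition; so some bag has ≥ 4 vertices and tw(G) ≥ 3. The upper and lower bounds meet at 3, so that is the treewidth.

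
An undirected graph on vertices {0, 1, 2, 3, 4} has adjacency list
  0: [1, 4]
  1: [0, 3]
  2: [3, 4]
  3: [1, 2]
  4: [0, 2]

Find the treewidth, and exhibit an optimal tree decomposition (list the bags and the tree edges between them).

Every bag has size at most 3, so the width is 3 − 1 = 2 and tw(G) ≤ 2. For the lower bound, G contains the cycle 0–4–2–3–1–0, so G is not a forest; only forests have treewidth ≤ 1, hence tw(G) ≥ 2. Hence tw(G) = 2 exactly.

Treewidth 2.
One optimal decomposition is:
Bags: B1 = {0, 2, 4}  B2 = {0, 2, 3}  B3 = {0, 1, 3}
Tree: B1–B2, B2–B3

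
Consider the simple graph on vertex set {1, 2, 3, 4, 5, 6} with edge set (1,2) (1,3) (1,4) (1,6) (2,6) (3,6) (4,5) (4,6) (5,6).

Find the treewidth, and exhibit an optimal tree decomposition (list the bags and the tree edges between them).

Treewidth 2.
One optimal decomposition is:
Bags: B1 = {1, 4, 6}  B2 = {1, 3, 6}  B3 = {4, 5, 6}  B4 = {1, 2, 6}
Tree: B1–B2, B1–B3, B1–B4

The largest bag has 3 vertices, giving width 2; this decomposition certifies tw(G) ≤ 2. Conversely, {1, 2, 6} is a clique of size 3, and the vertices of any clique must share a bag in every tree decomposition; so some bag has ≥ 3 vertices and tw(G) ≥ 2. Combining the bounds, tw(G) = 2.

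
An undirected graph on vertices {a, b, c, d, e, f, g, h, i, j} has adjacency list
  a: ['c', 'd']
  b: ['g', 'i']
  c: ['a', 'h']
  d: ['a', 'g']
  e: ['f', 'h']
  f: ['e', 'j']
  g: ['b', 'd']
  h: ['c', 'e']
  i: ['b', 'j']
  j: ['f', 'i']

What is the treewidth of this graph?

2

A width-2 tree decomposition is:
Bags: B1 = {e, f, h}  B2 = {c, f, h}  B3 = {a, c, f}  B4 = {a, d, f}  B5 = {d, f, g}  B6 = {b, f, g}  B7 = {b, f, i}  B8 = {f, i, j}
Tree: B1–B2, B2–B3, B3–B4, B4–B5, B5–B6, B6–B7, B7–B8
The largest bag has 3 vertices, giving width 2; this decomposition certifies tw(G) ≤ 2. For the lower bound, G contains the cycle f–e–h–c–a–d–g–b–i–j–f, so G is not a forest; only forests have treewidth ≤ 1, hence tw(G) ≥ 2. Hence tw(G) = 2 exactly.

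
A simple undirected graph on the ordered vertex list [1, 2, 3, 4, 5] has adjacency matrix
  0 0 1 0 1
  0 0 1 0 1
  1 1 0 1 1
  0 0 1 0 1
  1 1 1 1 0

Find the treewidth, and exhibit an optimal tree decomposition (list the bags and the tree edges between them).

Treewidth 2.
One such decomposition:
Bags: B1 = {2, 3, 5}  B2 = {3, 4, 5}  B3 = {1, 3, 5}
Tree: B1–B2, B1–B3

Each bag holds 3 vertices, so the decomposition has width 2, which upper-bounds the treewidth. On the other hand G contains the 3-clique {1, 3, 5}. A clique must lie in a single bag of any decomposition, so no decomposition can have width below 2. Therefore the treewidth is 2.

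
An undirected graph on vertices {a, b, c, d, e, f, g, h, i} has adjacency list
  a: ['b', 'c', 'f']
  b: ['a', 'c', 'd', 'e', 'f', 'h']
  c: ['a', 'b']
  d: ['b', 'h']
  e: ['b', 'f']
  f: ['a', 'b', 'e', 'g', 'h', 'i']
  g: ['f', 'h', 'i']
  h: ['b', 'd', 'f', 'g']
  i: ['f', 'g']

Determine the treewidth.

A width-2 tree decomposition is:
Bags: B1 = {b, f, h}  B2 = {f, g, h}  B3 = {b, d, h}  B4 = {a, b, f}  B5 = {b, e, f}  B6 = {a, b, c}  B7 = {f, g, i}
Tree: B1–B2, B1–B3, B1–B4, B4–B5, B4–B6, B2–B7
Every bag has size at most 3, so the width is 3 − 1 = 2 and tw(G) ≤ 2. On the other hand G contains the 3-clique {b, d, h}. A clique must lie in a single bag of any decomposition, so no decomposition can have width below 2. Hence tw(G) = 2 exactly.

2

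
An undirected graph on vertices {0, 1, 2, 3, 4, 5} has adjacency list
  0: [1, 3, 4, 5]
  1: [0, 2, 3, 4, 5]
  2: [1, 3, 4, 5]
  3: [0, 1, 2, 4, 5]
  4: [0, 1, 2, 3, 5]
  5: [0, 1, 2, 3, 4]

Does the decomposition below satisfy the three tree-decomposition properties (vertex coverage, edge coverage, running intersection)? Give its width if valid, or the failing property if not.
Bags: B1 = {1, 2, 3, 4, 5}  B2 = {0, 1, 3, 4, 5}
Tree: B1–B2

Yes; width 4.

Checking the three conditions: (i) the bags cover all of {0, 1, 2, 3, 4, 5}; (ii) for each edge, some bag contains both endpoints; (iii) the bags containing any fixed vertex form a subtree. All hold, so the decomposition is valid with width 5 − 1 = 4.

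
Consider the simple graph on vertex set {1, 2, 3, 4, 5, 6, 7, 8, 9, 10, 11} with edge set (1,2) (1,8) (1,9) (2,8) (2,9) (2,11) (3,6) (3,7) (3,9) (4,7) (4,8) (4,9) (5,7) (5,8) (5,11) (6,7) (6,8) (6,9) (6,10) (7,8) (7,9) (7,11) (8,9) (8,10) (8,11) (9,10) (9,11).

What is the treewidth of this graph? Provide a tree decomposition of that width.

Treewidth 3.
One optimal decomposition is:
Bags: B1 = {6, 7, 8, 9}  B2 = {6, 8, 9, 10}  B3 = {7, 8, 9, 11}  B4 = {3, 6, 7, 9}  B5 = {2, 8, 9, 11}  B6 = {1, 2, 8, 9}  B7 = {4, 7, 8, 9}  B8 = {5, 7, 8, 11}
Tree: B1–B2, B1–B3, B1–B4, B3–B5, B5–B6, B1–B7, B3–B8

Every bag has size at most 4, so the width is 4 − 1 = 3 and tw(G) ≤ 3. Conversely, {1, 2, 8, 9} is a clique of size 4, and the vertices of any clique must share a bag in every tree decomposition; so some bag has ≥ 4 vertices and tw(G) ≥ 3. Hence tw(G) = 3 exactly.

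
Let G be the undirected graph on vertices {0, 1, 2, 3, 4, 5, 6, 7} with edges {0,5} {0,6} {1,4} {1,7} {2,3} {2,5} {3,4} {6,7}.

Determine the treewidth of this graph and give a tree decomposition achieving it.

The largest bag has 3 vertices, giving width 2; this decomposition certifies tw(G) ≤ 2. Since 3–2–5–0–6–7–1–4–3 is a cycle in G, G is not acyclic. Forests are exactly the graphs of treewidth ≤ 1, so tw(G) ≥ 2. Hence tw(G) = 2 exactly.

Treewidth 2.
One such decomposition:
Bags: B1 = {2, 3, 5}  B2 = {0, 3, 5}  B3 = {0, 3, 6}  B4 = {3, 6, 7}  B5 = {1, 3, 7}  B6 = {1, 3, 4}
Tree: B1–B2, B2–B3, B3–B4, B4–B5, B5–B6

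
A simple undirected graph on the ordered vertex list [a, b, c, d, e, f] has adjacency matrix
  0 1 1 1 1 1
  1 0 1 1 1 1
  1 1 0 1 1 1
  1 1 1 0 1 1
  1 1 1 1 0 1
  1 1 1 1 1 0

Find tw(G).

A width-5 tree decomposition is:
Bags: B1 = {a, b, c, d, e, f}
Tree: (single bag)
With just one bag of size 6, the width is 6 − 1 = 5, so tw(G) ≤ 5. On the other hand G contains the 6-clique {a, b, c, d, e, f}. A clique must lie in a single bag of any decomposition, so no decomposition can have width below 5. Therefore the treewidth is 5.

5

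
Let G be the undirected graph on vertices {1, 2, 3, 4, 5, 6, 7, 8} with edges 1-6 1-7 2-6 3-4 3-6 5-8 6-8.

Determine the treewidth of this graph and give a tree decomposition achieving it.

Treewidth 1.
One optimal decomposition is:
Bags: B1 = {6, 8}  B2 = {5, 8}  B3 = {1, 6}  B4 = {3, 6}  B5 = {1, 7}  B6 = {3, 4}  B7 = {2, 6}
Tree: B1–B2, B1–B3, B3–B4, B3–B5, B4–B6, B1–B7

Each bag holds 2 vertices, so the decomposition has width 1, which upper-bounds the treewidth. G has an edge, so its treewidth is at least 1. Hence tw(G) = 1 exactly.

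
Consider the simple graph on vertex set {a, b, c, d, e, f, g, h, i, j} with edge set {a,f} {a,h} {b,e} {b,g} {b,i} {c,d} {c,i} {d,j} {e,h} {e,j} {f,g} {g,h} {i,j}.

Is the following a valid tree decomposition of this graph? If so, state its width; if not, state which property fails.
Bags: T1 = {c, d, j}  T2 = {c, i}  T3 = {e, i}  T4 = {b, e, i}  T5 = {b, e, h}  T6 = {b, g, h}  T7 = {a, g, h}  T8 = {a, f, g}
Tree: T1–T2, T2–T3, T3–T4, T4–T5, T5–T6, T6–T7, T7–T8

A tree decomposition must satisfy three properties: every vertex lies in some bag; for every edge, both endpoints lie together in some bag; and for every vertex, the bags containing it form a connected subtree. Here edge (j,i) lies in no bag, so the decomposition is invalid.

No — edge (j,i) lies in no bag.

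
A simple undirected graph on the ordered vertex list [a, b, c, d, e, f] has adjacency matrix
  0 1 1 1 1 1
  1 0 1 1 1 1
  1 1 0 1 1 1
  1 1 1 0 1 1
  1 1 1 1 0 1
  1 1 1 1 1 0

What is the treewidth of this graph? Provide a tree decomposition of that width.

Treewidth 5.
Bags: B1 = {a, b, c, d, e, f}
Tree: (single bag)

A single bag containing all 6 vertices is trivially a valid decomposition of width 5. For the lower bound, the 6 vertices {a, b, c, d, e, f} are pairwise adjacent, and any tree decomposition puts a clique entirely inside one bag — forcing width ≥ 5. The upper and lower bounds meet at 5, so that is the treewidth.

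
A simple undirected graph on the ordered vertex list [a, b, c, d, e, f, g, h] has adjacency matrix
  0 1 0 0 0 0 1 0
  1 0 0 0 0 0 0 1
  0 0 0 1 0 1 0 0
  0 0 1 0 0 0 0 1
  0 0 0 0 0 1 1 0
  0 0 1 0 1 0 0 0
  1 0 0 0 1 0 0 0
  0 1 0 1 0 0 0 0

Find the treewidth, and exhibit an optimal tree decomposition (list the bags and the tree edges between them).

Every bag has size at most 3, so the width is 3 − 1 = 2 and tw(G) ≤ 2. The edges c–f–e–g–a–b–h–d–c form a cycle, so G is not a tree and its treewidth is at least 2. Hence tw(G) = 2 exactly.

Treewidth 2.
One optimal decomposition is:
Bags: B1 = {c, e, f}  B2 = {c, e, g}  B3 = {a, c, g}  B4 = {a, b, c}  B5 = {b, c, h}  B6 = {c, d, h}
Tree: B1–B2, B2–B3, B3–B4, B4–B5, B5–B6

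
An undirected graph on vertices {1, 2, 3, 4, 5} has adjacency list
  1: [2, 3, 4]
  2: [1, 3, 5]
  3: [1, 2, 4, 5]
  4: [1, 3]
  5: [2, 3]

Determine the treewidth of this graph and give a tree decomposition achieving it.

Treewidth 2.
One optimal decomposition is:
Bags: B1 = {1, 2, 3}  B2 = {1, 3, 4}  B3 = {2, 3, 5}
Tree: B1–B2, B1–B3

Each bag holds 3 vertices, so the decomposition has width 2, which upper-bounds the treewidth. Conversely, {1, 2, 3} is a clique of size 3, and the vertices of any clique must share a bag in every tree decomposition; so some bag has ≥ 3 vertices and tw(G) ≥ 2. The upper and lower bounds meet at 2, so that is the treewidth.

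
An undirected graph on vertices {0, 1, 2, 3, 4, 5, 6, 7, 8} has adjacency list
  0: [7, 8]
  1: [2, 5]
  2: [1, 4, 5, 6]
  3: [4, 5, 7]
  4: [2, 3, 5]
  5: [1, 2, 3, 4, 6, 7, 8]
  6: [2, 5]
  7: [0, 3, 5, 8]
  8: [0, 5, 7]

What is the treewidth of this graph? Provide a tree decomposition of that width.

Every bag has size at most 3, so the width is 3 − 1 = 2 and tw(G) ≤ 2. For the lower bound, the 3 vertices {0, 7, 8} are pairwise adjacent, and any tree decomposition puts a clique entirely inside one bag — forcing width ≥ 2. Therefore the treewidth is 2.

Treewidth 2.
One such decomposition:
Bags: B1 = {2, 4, 5}  B2 = {3, 4, 5}  B3 = {3, 5, 7}  B4 = {5, 7, 8}  B5 = {2, 5, 6}  B6 = {0, 7, 8}  B7 = {1, 2, 5}
Tree: B1–B2, B2–B3, B3–B4, B1–B5, B4–B6, B1–B7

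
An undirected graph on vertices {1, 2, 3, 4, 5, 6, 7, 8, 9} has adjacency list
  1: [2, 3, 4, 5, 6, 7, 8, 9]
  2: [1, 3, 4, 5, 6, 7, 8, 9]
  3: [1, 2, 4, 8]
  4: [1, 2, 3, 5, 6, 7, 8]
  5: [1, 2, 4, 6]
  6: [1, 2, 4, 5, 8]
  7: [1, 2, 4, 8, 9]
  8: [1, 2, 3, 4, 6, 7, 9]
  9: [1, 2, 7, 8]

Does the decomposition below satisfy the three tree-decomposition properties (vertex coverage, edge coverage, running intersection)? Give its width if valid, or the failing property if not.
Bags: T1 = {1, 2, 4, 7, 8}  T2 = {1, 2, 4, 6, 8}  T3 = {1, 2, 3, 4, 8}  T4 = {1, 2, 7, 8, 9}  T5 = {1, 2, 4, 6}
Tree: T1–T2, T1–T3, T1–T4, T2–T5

A tree decomposition must satisfy three properties: every vertex lies in some bag; for every edge, both endpoints lie together in some bag; and for every vertex, the bags containing it form a connected subtree. Here vertex 5 appears in no bag, so the decomposition is invalid.

No — vertex 5 appears in no bag.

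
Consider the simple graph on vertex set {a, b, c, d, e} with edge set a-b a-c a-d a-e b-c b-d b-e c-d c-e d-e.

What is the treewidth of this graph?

A width-4 tree decomposition is:
Bags: B1 = {a, b, c, d, e}
Tree: (single bag)
With just one bag of size 5, the width is 5 − 1 = 4, so tw(G) ≤ 4. On the other hand G contains the 5-clique {a, b, c, d, e}. A clique must lie in a single bag of any decomposition, so no decomposition can have width below 4. The upper and lower bounds meet at 4, so that is the treewidth.

4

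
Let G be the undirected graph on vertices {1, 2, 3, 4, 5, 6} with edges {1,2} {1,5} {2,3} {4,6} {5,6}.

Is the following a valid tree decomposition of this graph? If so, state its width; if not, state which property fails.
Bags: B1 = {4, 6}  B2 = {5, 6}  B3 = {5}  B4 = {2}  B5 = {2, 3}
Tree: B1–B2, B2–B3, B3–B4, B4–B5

A tree decomposition must satisfy three properties: every vertex lies in some bag; for every edge, both endpoints lie together in some bag; and for every vertex, the bags containing it form a connected subtree. Here vertex 1 appears in no bag, so the decomposition is invalid.

No — vertex 1 appears in no bag.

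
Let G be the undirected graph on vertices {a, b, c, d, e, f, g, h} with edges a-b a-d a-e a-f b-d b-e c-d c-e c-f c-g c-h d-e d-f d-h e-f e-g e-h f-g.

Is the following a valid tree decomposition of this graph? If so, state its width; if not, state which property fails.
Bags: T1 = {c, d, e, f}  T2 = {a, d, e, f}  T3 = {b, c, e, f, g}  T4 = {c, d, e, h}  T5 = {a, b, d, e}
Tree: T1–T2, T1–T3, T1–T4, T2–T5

No — bags containing vertex b are not connected in the tree.

A tree decomposition must satisfy three properties: every vertex lies in some bag; for every edge, both endpoints lie together in some bag; and for every vertex, the bags containing it form a connected subtree. Here bags containing vertex b are not connected in the tree, so the decomposition is invalid.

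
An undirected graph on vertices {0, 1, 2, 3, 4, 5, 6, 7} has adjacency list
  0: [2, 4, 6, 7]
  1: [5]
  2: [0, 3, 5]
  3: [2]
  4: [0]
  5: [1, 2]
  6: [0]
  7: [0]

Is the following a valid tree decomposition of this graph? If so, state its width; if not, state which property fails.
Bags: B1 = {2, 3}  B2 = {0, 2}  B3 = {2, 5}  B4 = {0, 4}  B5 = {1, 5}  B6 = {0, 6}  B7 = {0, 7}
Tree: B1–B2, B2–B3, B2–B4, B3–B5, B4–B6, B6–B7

Vertex coverage: the bags together contain {0, 1, 2, 3, 4, 5, 6, 7}, the full vertex set. Edge coverage: each edge of G has both endpoints in at least one bag. Running intersection: for every vertex, the bags containing it form a connected subtree. All three properties hold, so this is a valid tree decomposition of width max|bag| − 1 = 1, and hence tw(G) ≤ 1.

Yes; width 1.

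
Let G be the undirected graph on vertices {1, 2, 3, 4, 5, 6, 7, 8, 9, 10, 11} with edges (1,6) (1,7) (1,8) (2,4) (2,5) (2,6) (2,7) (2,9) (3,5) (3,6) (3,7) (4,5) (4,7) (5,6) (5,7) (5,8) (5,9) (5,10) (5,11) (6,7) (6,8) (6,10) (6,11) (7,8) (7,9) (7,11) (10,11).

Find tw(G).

A width-3 tree decomposition is:
Bags: B1 = {5, 6, 7, 11}  B2 = {2, 5, 6, 7}  B3 = {2, 4, 5, 7}  B4 = {2, 5, 7, 9}  B5 = {5, 6, 7, 8}  B6 = {3, 5, 6, 7}  B7 = {5, 6, 10, 11}  B8 = {1, 6, 7, 8}
Tree: B1–B2, B2–B3, B3–B4, B2–B5, B5–B6, B1–B7, B5–B8
The largest bag has 4 vertices, giving width 3; this decomposition certifies tw(G) ≤ 3. For the lower bound, the 4 vertices {1, 6, 7, 8} are pairwise adjacent, and any tree decomposition puts a clique entirely inside one bag — forcing width ≥ 3. The upper and lower bounds meet at 3, so that is the treewidth.

3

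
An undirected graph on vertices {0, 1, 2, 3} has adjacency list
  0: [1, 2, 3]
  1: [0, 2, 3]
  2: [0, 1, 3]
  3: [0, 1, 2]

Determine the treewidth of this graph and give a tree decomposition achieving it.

With just one bag of size 4, the width is 4 − 1 = 3, so tw(G) ≤ 3. For the lower bound, the 4 vertices {0, 1, 2, 3} are pairwise adjacent, and any tree decomposition puts a clique entirely inside one bag — forcing width ≥ 3. The upper and lower bounds meet at 3, so that is the treewidth.

Treewidth 3.
One optimal decomposition is:
Bags: B1 = {0, 1, 2, 3}
Tree: (single bag)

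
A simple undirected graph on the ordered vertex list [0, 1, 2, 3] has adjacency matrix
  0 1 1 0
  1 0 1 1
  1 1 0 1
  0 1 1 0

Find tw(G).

2

A width-2 tree decomposition is:
Bags: B1 = {1, 2, 3}  B2 = {0, 1, 2}
Tree: B1–B2
Each bag holds 3 vertices, so the decomposition has width 2, which upper-bounds the treewidth. On the other hand G contains the 3-clique {0, 1, 2}. A clique must lie in a single bag of any decomposition, so no decomposition can have width below 2. The upper and lower bounds meet at 2, so that is the treewidth.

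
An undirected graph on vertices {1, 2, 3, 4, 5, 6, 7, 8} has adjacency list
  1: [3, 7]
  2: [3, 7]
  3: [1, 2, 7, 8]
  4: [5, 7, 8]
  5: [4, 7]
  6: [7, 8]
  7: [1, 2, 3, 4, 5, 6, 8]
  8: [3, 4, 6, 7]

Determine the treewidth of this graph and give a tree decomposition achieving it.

The largest bag has 3 vertices, giving width 2; this decomposition certifies tw(G) ≤ 2. Conversely, {3, 7, 8} is a clique of size 3, and the vertices of any clique must share a bag in every tree decomposition; so some bag has ≥ 3 vertices and tw(G) ≥ 2. The upper and lower bounds meet at 2, so that is the treewidth.

Treewidth 2.
One such decomposition:
Bags: B1 = {1, 3, 7}  B2 = {3, 7, 8}  B3 = {4, 7, 8}  B4 = {4, 5, 7}  B5 = {2, 3, 7}  B6 = {6, 7, 8}
Tree: B1–B2, B2–B3, B3–B4, B2–B5, B3–B6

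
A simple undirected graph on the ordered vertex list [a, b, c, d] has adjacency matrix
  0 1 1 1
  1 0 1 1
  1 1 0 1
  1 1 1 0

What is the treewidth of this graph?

A width-3 tree decomposition is:
Bags: B1 = {a, b, c, d}
Tree: (single bag)
A single bag containing all 4 vertices is trivially a valid decomposition of width 3. On the other hand G contains the 4-clique {a, b, c, d}. A clique must lie in a single bag of any decomposition, so no decomposition can have width below 3. Combining the bounds, tw(G) = 3.

3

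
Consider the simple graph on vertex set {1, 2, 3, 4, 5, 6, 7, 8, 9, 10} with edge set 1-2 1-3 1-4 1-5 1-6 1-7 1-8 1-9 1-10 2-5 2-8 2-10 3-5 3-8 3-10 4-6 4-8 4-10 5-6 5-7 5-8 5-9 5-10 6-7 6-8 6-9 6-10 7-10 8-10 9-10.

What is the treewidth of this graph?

A width-4 tree decomposition is:
Bags: B1 = {1, 5, 6, 8, 10}  B2 = {1, 5, 6, 9, 10}  B3 = {1, 4, 6, 8, 10}  B4 = {1, 3, 5, 8, 10}  B5 = {1, 2, 5, 8, 10}  B6 = {1, 5, 6, 7, 10}
Tree: B1–B2, B1–B3, B1–B4, B1–B5, B2–B6
Every bag has size at most 5, so the width is 5 − 1 = 4 and tw(G) ≤ 4. Conversely, {1, 4, 6, 8, 10} is a clique of size 5, and the vertices of any clique must share a bag in every tree decomposition; so some bag has ≥ 5 vertices and tw(G) ≥ 4. Hence tw(G) = 4 exactly.

4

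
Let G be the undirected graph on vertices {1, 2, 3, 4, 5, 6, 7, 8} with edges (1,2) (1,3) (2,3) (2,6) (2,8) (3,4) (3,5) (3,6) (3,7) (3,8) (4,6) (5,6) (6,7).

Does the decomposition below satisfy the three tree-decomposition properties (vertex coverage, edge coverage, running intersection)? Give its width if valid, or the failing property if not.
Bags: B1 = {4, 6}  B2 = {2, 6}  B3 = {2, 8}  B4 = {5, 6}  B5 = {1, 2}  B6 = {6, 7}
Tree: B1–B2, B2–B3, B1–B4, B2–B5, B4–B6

No — vertex 3 appears in no bag.

A tree decomposition must satisfy three properties: every vertex lies in some bag; for every edge, both endpoints lie together in some bag; and for every vertex, the bags containing it form a connected subtree. Here vertex 3 appears in no bag, so the decomposition is invalid.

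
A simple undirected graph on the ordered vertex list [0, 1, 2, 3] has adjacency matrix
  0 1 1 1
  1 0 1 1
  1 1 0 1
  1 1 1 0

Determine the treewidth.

3

A width-3 tree decomposition is:
Bags: B1 = {0, 1, 2, 3}
Tree: (single bag)
With just one bag of size 4, the width is 4 − 1 = 3, so tw(G) ≤ 3. Conversely, {0, 1, 2, 3} is a clique of size 4, and the vertices of any clique must share a bag in every tree decomposition; so some bag has ≥ 4 vertices and tw(G) ≥ 3. The upper and lower bounds meet at 3, so that is the treewidth.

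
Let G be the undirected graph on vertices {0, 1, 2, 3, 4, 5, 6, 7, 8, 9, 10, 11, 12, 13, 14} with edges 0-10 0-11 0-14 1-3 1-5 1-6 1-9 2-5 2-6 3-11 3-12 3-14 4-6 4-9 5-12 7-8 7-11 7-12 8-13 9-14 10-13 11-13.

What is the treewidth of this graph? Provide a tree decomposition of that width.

The largest bag has 4 vertices, giving width 3; this decomposition certifies tw(G) ≤ 3. For the lower bound: the 4 vertex sets {8,10,13}, {0}, {11}, {3,7,12,14} are disjoint, each induces a connected subgraph, and every pair is joined by at least one edge of G. Contracting each set to a single vertex therefore yields K_{4} as a minor, and since treewidth is minor-monotone, tw(G) ≥ tw(K_{4}) = 3. The upper and lower bounds meet at 3, so that is the treewidth.

Treewidth 3.
Bags: B1 = {0, 8, 10, 13}  B2 = {0, 8, 11, 13}  B3 = {0, 7, 8, 11}  B4 = {0, 7, 11, 14}  B5 = {3, 7, 11, 14}  B6 = {3, 7, 12, 14}  B7 = {3, 9, 12, 14}  B8 = {1, 3, 9, 12}  B9 = {1, 5, 9, 12}  B10 = {1, 4, 5, 9}  B11 = {1, 4, 5, 6}  B12 = {2, 4, 5, 6}
Tree: B1–B2, B2–B3, B3–B4, B4–B5, B5–B6, B6–B7, B7–B8, B8–B9, B9–B10, B10–B11, B11–B12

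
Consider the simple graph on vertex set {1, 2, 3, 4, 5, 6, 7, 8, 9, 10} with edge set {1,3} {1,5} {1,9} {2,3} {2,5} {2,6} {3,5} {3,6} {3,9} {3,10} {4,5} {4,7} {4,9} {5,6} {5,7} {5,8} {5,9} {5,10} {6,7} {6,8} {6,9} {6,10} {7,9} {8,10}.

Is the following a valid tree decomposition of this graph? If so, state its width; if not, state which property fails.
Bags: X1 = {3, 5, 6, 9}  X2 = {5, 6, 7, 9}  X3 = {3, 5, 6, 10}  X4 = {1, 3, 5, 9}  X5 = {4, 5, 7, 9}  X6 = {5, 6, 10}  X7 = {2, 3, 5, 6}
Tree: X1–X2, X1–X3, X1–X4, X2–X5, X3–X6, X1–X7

No — vertex 8 appears in no bag.

A tree decomposition must satisfy three properties: every vertex lies in some bag; for every edge, both endpoints lie together in some bag; and for every vertex, the bags containing it form a connected subtree. Here vertex 8 appears in no bag, so the decomposition is invalid.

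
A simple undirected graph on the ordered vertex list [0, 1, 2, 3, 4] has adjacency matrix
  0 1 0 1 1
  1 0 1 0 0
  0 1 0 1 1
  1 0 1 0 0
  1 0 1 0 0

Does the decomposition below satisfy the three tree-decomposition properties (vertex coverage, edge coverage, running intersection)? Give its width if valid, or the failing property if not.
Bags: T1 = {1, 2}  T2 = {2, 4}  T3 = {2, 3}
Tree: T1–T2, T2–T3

A tree decomposition must satisfy three properties: every vertex lies in some bag; for every edge, both endpoints lie together in some bag; and for every vertex, the bags containing it form a connected subtree. Here vertex 0 appears in no bag, so the decomposition is invalid.

No — vertex 0 appears in no bag.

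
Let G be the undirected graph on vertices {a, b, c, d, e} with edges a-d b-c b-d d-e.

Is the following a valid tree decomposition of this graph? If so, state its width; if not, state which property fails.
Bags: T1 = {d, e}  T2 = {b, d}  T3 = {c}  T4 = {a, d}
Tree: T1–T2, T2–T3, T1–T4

No — edge (b,c) lies in no bag.

A tree decomposition must satisfy three properties: every vertex lies in some bag; for every edge, both endpoints lie together in some bag; and for every vertex, the bags containing it form a connected subtree. Here edge (b,c) lies in no bag, so the decomposition is invalid.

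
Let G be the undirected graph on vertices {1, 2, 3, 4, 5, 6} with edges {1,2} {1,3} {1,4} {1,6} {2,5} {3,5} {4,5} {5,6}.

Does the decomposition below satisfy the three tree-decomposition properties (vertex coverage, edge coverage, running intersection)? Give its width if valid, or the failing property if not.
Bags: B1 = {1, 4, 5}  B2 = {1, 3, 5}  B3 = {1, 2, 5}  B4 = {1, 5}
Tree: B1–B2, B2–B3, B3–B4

A tree decomposition must satisfy three properties: every vertex lies in some bag; for every edge, both endpoints lie together in some bag; and for every vertex, the bags containing it form a connected subtree. Here vertex 6 appears in no bag, so the decomposition is invalid.

No — vertex 6 appears in no bag.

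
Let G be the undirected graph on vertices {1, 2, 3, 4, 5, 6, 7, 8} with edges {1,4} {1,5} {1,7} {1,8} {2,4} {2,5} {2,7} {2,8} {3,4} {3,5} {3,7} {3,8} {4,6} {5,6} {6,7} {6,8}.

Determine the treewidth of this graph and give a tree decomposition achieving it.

Treewidth 4.
One optimal decomposition is:
Bags: B1 = {1, 2, 3, 4, 6}  B2 = {1, 2, 3, 6, 7}  B3 = {1, 2, 3, 5, 6}  B4 = {1, 2, 3, 6, 8}
Tree: B1–B2, B2–B3, B3–B4

The largest bag has 5 vertices, giving width 4; this decomposition certifies tw(G) ≤ 4. For the lower bound: the 5 vertex sets {2,4}, {3,7}, {1,5}, {6}, {8} are disjoint, each induces a connected subgraph, and every pair is joined by at least one edge of G. Contracting each set to a single vertex therefore yields K_{5} as a minor, and since treewidth is minor-monotone, tw(G) ≥ tw(K_{5}) = 4. The upper and lower bounds meet at 4, so that is the treewidth.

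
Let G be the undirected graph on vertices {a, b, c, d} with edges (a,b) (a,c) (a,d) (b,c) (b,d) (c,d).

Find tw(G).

A width-3 tree decomposition is:
Bags: B1 = {a, b, c, d}
Tree: (single bag)
With just one bag of size 4, the width is 4 − 1 = 3, so tw(G) ≤ 3. For the lower bound, the 4 vertices {a, b, c, d} are pairwise adjacent, and any tree decomposition puts a clique entirely inside one bag — forcing width ≥ 3. Hence tw(G) = 3 exactly.

3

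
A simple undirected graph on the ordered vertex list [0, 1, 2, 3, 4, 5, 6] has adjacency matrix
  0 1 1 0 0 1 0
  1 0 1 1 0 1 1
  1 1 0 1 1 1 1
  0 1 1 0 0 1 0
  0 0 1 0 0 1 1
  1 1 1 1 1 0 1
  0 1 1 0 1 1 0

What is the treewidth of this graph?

3

A width-3 tree decomposition is:
Bags: B1 = {1, 2, 5, 6}  B2 = {2, 4, 5, 6}  B3 = {1, 2, 3, 5}  B4 = {0, 1, 2, 5}
Tree: B1–B2, B1–B3, B3–B4
The largest bag has 4 vertices, giving width 3; this decomposition certifies tw(G) ≤ 3. Conversely, {0, 1, 2, 5} is a clique of size 4, and the vertices of any clique must share a bag in every tree decomposition; so some bag has ≥ 4 vertices and tw(G) ≥ 3. The upper and lower bounds meet at 3, so that is the treewidth.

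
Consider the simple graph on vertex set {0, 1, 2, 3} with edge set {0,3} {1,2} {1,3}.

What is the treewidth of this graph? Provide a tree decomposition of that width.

Treewidth 1.
One such decomposition:
Bags: B1 = {0, 3}  B2 = {1, 3}  B3 = {1, 2}
Tree: B1–B2, B2–B3

Every bag has size at most 2, so the width is 2 − 1 = 1 and tw(G) ≤ 1. Any graph with an edge has treewidth ≥ 1, and G has the edge 0–3. Combining the bounds, tw(G) = 1.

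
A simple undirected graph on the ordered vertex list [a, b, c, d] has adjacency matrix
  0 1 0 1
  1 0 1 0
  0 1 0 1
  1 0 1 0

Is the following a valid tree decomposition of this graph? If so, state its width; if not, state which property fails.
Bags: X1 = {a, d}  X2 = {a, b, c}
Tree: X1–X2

No — edge (c,d) lies in no bag.

A tree decomposition must satisfy three properties: every vertex lies in some bag; for every edge, both endpoints lie together in some bag; and for every vertex, the bags containing it form a connected subtree. Here edge (c,d) lies in no bag, so the decomposition is invalid.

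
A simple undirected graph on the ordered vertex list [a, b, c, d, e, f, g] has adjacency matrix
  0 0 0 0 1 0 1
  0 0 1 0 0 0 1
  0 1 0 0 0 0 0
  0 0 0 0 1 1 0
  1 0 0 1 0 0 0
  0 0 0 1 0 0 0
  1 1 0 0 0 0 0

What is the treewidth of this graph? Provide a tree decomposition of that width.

Treewidth 1.
One optimal decomposition is:
Bags: B1 = {b, c}  B2 = {b, g}  B3 = {a, g}  B4 = {a, e}  B5 = {d, e}  B6 = {d, f}
Tree: B1–B2, B2–B3, B3–B4, B4–B5, B5–B6

Every bag has size at most 2, so the width is 2 − 1 = 1 and tw(G) ≤ 1. Since G has at least one edge (e.g. c–b), it is not an edgeless graph, so tw(G) ≥ 1. Combining the bounds, tw(G) = 1.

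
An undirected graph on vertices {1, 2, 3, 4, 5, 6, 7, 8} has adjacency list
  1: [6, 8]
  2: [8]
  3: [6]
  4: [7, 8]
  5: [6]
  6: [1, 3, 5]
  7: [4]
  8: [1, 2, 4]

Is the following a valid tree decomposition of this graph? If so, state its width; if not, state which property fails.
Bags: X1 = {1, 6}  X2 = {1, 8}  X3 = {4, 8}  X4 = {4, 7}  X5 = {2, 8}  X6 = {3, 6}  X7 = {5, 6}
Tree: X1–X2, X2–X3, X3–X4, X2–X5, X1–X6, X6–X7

Yes; width 1.

Checking the three conditions: (i) the bags cover all of {1, 2, 3, 4, 5, 6, 7, 8}; (ii) for each edge, some bag contains both endpoints; (iii) the bags containing any fixed vertex form a subtree. All hold, so the decomposition is valid with width 2 − 1 = 1.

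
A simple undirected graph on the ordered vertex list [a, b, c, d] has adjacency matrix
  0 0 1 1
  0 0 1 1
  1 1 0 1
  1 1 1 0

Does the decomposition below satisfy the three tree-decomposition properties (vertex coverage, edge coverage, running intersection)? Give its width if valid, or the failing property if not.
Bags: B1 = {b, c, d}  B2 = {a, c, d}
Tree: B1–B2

Yes; width 2.

Every vertex of G appears in some bag (union = {a, b, c, d}); every edge is covered by a bag; and for each vertex v the set of bags containing v is connected in the bag tree. The decomposition is therefore valid. The largest bag has 3 vertices, so the width is 2.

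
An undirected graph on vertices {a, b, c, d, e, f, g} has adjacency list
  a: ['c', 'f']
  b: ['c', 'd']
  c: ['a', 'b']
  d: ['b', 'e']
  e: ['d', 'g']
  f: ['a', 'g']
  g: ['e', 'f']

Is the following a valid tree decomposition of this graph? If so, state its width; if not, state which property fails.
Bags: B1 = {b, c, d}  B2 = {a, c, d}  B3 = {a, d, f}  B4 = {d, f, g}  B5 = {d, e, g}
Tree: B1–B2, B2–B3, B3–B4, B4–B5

Every vertex of G appears in some bag (union = {a, b, c, d, e, f, g}); every edge is covered by a bag; and for each vertex v the set of bags containing v is connected in the bag tree. The decomposition is therefore valid. The largest bag has 3 vertices, so the width is 2.

Yes; width 2.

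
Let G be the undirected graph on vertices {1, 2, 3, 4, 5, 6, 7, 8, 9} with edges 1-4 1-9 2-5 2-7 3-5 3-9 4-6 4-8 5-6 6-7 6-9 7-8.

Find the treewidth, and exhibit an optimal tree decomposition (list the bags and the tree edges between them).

The largest bag has 4 vertices, giving width 3; this decomposition certifies tw(G) ≤ 3. For the lower bound: the 4 vertex sets {1,3,9}, {4}, {6}, {2,5,7,8} are disjoint, each induces a connected subgraph, and every pair is joined by at least one edge of G. Contracting each set to a single vertex therefore yields K_{4} as a minor, and since treewidth is minor-monotone, tw(G) ≥ tw(K_{4}) = 3. Combining the bounds, tw(G) = 3.

Treewidth 3.
One optimal decomposition is:
Bags: B1 = {1, 3, 4, 9}  B2 = {3, 4, 6, 9}  B3 = {3, 4, 5, 6}  B4 = {4, 5, 6, 8}  B5 = {5, 6, 7, 8}  B6 = {2, 5, 7, 8}
Tree: B1–B2, B2–B3, B3–B4, B4–B5, B5–B6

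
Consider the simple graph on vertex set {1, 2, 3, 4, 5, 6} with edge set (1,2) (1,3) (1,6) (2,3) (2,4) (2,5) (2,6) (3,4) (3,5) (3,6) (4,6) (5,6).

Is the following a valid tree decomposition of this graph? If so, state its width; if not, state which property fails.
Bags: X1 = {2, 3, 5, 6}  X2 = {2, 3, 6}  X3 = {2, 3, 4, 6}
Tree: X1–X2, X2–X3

A tree decomposition must satisfy three properties: every vertex lies in some bag; for every edge, both endpoints lie together in some bag; and for every vertex, the bags containing it form a connected subtree. Here vertex 1 appears in no bag, so the decomposition is invalid.

No — vertex 1 appears in no bag.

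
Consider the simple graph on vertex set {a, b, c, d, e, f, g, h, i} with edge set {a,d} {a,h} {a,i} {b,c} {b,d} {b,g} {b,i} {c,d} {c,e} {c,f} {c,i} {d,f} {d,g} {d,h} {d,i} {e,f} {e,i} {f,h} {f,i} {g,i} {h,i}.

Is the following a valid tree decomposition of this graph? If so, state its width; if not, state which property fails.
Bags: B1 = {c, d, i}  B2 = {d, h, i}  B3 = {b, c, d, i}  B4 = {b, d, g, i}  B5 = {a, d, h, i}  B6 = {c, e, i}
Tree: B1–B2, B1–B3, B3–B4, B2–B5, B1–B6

No — vertex f appears in no bag.

A tree decomposition must satisfy three properties: every vertex lies in some bag; for every edge, both endpoints lie together in some bag; and for every vertex, the bags containing it form a connected subtree. Here vertex f appears in no bag, so the decomposition is invalid.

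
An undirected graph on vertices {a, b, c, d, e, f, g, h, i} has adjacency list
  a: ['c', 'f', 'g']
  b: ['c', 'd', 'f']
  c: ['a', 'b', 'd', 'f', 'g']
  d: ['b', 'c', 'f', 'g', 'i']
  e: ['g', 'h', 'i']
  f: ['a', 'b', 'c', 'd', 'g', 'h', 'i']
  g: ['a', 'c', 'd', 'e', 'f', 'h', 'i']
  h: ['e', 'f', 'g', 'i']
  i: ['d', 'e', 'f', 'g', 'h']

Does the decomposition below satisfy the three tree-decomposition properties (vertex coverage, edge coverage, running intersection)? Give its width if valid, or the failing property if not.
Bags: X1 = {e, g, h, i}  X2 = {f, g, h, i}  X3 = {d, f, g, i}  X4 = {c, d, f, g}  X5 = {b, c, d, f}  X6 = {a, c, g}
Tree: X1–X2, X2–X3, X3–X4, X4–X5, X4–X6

No — edge (f,a) lies in no bag.

A tree decomposition must satisfy three properties: every vertex lies in some bag; for every edge, both endpoints lie together in some bag; and for every vertex, the bags containing it form a connected subtree. Here edge (f,a) lies in no bag, so the decomposition is invalid.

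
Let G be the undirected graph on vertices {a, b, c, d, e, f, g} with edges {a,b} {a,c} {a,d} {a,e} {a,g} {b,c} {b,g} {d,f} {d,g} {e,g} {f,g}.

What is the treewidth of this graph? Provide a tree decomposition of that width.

Every bag has size at most 3, so the width is 3 − 1 = 2 and tw(G) ≤ 2. For the lower bound, the 3 vertices {a, d, g} are pairwise adjacent, and any tree decomposition puts a clique entirely inside one bag — forcing width ≥ 2. The upper and lower bounds meet at 2, so that is the treewidth.

Treewidth 2.
Bags: B1 = {a, b, g}  B2 = {a, b, c}  B3 = {a, d, g}  B4 = {d, f, g}  B5 = {a, e, g}
Tree: B1–B2, B1–B3, B3–B4, B1–B5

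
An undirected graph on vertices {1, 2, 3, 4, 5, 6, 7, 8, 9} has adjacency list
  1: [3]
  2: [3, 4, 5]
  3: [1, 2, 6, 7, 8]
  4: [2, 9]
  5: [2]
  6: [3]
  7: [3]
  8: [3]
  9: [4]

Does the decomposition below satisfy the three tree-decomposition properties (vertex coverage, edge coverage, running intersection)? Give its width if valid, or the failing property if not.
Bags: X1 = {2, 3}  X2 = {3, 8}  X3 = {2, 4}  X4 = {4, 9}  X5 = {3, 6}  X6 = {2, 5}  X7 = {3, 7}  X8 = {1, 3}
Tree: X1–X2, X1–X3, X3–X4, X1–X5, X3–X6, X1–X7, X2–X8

Yes; width 1.

Every vertex of G appears in some bag (union = {1, 2, 3, 4, 5, 6, 7, 8, 9}); every edge is covered by a bag; and for each vertex v the set of bags containing v is connected in the bag tree. The decomposition is therefore valid. The largest bag has 2 vertices, so the width is 1.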